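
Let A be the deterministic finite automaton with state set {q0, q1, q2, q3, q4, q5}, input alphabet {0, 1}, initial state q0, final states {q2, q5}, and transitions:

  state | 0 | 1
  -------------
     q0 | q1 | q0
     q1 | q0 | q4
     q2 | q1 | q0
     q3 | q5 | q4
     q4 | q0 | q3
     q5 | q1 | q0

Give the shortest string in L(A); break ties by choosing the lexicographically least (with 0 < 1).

0110

A breadth-first search from q0 reaches an accepting state first via the path q0 → q1 → q4 → q3 → q5 on input 0110.
No string of length < 4 is accepted (BFS exhausts all shorter strings without reaching an accepting state), and 0110 is the lexicographically least accepting string of length 4.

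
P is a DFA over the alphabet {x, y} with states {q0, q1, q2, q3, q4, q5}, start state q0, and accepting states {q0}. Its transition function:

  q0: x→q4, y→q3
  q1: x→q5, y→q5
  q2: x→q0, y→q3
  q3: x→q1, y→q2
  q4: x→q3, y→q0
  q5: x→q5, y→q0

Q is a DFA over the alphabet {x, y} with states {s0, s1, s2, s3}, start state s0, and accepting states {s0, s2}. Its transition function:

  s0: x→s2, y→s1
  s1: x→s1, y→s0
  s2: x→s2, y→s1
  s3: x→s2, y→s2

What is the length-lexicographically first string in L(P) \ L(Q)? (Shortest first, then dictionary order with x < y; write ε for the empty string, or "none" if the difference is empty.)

xy

The string xy is accepted by P but not by Q.
No shorter string lies in the difference, and xy is the lexicographically first length-2 string in L(P) \ L(Q).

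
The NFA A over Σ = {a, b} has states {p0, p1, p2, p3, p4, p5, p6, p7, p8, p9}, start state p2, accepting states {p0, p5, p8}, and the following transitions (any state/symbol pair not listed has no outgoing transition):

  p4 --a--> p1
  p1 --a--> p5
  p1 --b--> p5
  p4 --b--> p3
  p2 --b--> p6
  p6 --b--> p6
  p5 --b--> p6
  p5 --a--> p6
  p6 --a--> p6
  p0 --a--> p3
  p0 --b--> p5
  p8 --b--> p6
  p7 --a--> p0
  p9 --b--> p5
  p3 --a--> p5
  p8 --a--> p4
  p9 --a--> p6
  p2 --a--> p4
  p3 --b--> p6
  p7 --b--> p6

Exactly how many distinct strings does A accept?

The useful subgraph on states {p1, p2, p3, p4, p5} is acyclic, so L(A) is finite; the longest accepting path visits 4 useful states, giving maximum string length 3.
Counting accepting paths from p2 by length: 3 of length 3. Total 3.

3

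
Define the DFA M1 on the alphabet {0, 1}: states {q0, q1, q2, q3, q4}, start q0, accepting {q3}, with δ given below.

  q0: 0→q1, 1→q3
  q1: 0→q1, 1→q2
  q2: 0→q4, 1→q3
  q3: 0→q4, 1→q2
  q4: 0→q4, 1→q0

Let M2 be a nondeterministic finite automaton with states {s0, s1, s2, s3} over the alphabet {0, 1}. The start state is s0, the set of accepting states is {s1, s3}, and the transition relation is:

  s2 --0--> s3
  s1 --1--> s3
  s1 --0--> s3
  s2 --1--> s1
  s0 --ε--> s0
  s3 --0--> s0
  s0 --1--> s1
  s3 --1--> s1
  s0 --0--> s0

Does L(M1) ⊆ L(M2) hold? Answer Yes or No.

Yes

Exploring the product automaton M1 × M2 from the start pair (q0, s0), following both machines on each input symbol, reaches 10 state pairs: (q0, s0), (q1, s0), (q3, s1), (q2, s1), (q4, s3), (q2, s3), (q3, s3), (q4, s0), (q0, s1), (q1, s3).
M1 accepts in {q3} and M2 accepts in {s1, s3}. The reachable pairs whose M1-component is accepting are (q3, s1), (q3, s3); in each of them the M2-component is accepting too, so the product for L(M1) \ L(M2) (M1-component accepting, M2-component rejecting) has no reachable accepting pair and the difference is empty.
Hence every string in L(M1) is also in L(M2).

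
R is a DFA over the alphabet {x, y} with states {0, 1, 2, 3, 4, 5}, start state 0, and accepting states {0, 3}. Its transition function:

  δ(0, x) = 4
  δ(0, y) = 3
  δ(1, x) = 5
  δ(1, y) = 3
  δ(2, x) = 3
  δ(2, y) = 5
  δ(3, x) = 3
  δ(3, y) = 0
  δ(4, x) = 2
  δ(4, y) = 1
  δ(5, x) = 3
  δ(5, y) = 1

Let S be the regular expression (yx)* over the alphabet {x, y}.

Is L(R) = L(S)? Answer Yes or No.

No

The string y is accepted by R but rejected by S.
So L(R) ≠ L(S).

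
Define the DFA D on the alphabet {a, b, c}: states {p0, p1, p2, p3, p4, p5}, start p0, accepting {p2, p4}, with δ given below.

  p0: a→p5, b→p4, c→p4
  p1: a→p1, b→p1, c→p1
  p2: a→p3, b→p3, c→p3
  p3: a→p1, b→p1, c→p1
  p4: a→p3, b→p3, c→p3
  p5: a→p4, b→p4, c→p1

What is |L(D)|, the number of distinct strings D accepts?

The useful subgraph on states {p0, p4, p5} is acyclic, so L(D) is finite; the longest accepting path visits 3 useful states, giving maximum string length 2.
Counting accepting paths from p0 by length: 2 of length 1, 2 of length 2. Total 4.

4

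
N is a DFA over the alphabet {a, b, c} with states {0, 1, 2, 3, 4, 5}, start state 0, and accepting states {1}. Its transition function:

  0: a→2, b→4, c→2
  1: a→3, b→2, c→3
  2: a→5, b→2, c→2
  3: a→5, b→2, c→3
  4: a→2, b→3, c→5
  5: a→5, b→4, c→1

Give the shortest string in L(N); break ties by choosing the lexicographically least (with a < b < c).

aac

A breadth-first search from 0 reaches an accepting state first via the path 0 → 2 → 5 → 1 on input aac.
No string of length < 3 is accepted (BFS exhausts all shorter strings without reaching an accepting state), and aac is the lexicographically least accepting string of length 3.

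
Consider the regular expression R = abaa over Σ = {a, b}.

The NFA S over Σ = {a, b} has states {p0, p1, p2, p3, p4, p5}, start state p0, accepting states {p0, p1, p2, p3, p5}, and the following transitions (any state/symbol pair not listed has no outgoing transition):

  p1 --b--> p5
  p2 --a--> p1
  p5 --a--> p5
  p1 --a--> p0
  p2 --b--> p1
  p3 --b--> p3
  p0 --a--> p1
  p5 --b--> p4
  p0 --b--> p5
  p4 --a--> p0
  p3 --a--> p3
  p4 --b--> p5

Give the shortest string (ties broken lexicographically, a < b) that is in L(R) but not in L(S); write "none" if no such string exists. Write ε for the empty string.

none

Converting the expression R to a DFA (subset construction, then merging equivalent states) gives the minimal DFA with states {r0, r1, r2, r3, r4, r5}, start state r0, accepting states {r5} and transitions r0: a→r1, b→r2; r1: a→r2, b→r3; r2: a→r2, b→r2; r3: a→r4, b→r2; r4: a→r5, b→r2; r5: a→r2, b→r2.
Exploring the product automaton R × S from the start pair (r0, p0), following both machines on each input symbol, reaches 9 state pairs: (r0, p0), (r1, p1), (r2, p5), (r2, p0), (r3, p5), (r2, p4), (r2, p1), (r4, p5), (r5, p5).
R accepts in {r5} and S accepts in {p0, p1, p2, p3, p5}. The reachable pairs whose R-component is accepting are (r5, p5); in each of them the S-component is accepting too, so the product for L(R) \ L(S) (R-component accepting, S-component rejecting) has no reachable accepting pair and the difference is empty.
So every string accepted by R is also accepted by S: L(R) \ L(S) = ∅ and there is no such string.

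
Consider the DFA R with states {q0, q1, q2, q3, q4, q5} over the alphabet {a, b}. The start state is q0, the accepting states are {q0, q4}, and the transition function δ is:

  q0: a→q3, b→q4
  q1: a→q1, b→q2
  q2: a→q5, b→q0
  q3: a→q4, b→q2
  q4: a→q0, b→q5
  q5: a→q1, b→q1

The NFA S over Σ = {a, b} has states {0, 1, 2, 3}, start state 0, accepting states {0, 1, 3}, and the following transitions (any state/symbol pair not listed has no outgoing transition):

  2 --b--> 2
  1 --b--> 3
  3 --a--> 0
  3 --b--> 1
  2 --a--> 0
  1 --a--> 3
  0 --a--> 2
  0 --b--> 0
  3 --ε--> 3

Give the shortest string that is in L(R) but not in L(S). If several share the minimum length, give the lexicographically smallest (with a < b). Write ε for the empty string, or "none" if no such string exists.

The string ba is accepted by R but not by S.
No shorter string lies in the difference, and ba is the lexicographically first length-2 string in L(R) \ L(S).

ba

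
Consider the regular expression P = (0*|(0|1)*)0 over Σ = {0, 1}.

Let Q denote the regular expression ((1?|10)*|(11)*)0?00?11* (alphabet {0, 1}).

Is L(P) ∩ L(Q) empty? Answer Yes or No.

Converting the expression P to a DFA (subset construction, then merging equivalent states) gives the minimal DFA with states {p0, p1}, start state p0, accepting states {p1} and transitions p0: 0→p1, 1→p0; p1: 0→p1, 1→p0.
Converting the expression Q to a DFA (subset construction, then merging equivalent states) gives the minimal DFA with states {q0, q1, q2, q3, q4, q5, q6, q7, q8}, start state q0, accepting states {q4, q8} and transitions q0: 0→q1, 1→q2; q1: 0→q3, 1→q4; q2: 0→q5, 1→q2; q3: 0→q6, 1→q4; q4: 0→q7, 1→q4; q5: 0→q1, 1→q8; q6: 0→q7, 1→q4; q7: 0→q7, 1→q7; q8: 0→q5, 1→q8.
Exploring the product automaton P × Q from the start pair (p0, q0), following both machines on each input symbol, reaches 10 state pairs: (p0, q0), (p1, q1), (p0, q2), (p1, q3), (p0, q4), (p1, q5), (p1, q6), (p1, q7), (p0, q8), (p0, q7).
P accepts in {p1} and Q accepts in {q4, q8}; no reachable pair has both components accepting, so no string drives both machines to acceptance simultaneously and L(P) ∩ L(Q) = ∅.
So no string is accepted by both, and the intersection is empty.

Yes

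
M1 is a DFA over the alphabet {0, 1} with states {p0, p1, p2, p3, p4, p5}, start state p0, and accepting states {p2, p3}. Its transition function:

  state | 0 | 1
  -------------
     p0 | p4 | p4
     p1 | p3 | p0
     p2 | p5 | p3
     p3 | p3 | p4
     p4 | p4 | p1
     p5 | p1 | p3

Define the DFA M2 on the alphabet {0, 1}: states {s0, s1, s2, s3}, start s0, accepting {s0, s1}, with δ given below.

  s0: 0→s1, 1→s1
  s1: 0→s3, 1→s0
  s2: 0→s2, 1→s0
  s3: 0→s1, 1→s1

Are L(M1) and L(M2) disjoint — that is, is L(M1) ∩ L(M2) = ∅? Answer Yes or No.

The string 010 is accepted by both M1 and M2.
Hence L(M1) ∩ L(M2) ≠ ∅.

No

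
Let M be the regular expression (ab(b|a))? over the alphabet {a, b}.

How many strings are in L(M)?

The expression has no Kleene star, so L(M) is finite. Expanding the alternatives gives {ε, aba, abb}.
That is 1 of length 0, 2 of length 3: 3 strings in all.

3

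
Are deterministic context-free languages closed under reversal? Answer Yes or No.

L = {c bⁿaⁿ : n≥0} ∪ {d b²ⁿaⁿ : n≥0} is a DCFL: the first symbol tells a deterministic PDA whether to pop one or two b's per a. Its reversal Lᴿ = {aⁿbⁿ c : n≥0} ∪ {aⁿb²ⁿ d : n≥0} is not. DCFLs are closed under right quotient by regular languages, and Lᴿ/{c, d} = {aⁿbⁿ : n≥0} ∪ {aⁿb²ⁿ : n≥0} — the standard context-free language accepted by no deterministic PDA (intuitively the machine would have to commit to a b-to-a ratio before the distinguishing marker arrives; formally, a DPDA for it would have a single run on aⁿb²ⁿ, accepting after the prefix aⁿbⁿ and accepting again after n more b's; an ordinary PDA that simulates it on a's and b's and, at any moment when it is accepting, may switch to reading only a fresh letter e while feeding each e to the simulation as a b, would accept aⁱbʲeᵏ (k≥1) exactly when both aⁱbʲ and aⁱbʲ⁺ᵏ are in the language, i.e. its language intersected with the regular set a*b*e⁺ would be exactly {aⁿbⁿeⁿ : n≥1} — impossible, since context-free languages are closed under intersection with regular sets and {aⁿbⁿeⁿ} is not context-free). So Lᴿ cannot be a DCFL.

No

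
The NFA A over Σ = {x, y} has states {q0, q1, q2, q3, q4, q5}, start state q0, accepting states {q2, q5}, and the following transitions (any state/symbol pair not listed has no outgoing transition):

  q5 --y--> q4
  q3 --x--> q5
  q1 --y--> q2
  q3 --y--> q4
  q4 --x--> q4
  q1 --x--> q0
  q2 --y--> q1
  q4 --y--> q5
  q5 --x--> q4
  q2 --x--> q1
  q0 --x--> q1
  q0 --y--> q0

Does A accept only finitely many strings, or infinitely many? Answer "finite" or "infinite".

infinite

State q0 is reachable from the start and can reach an accepting state, and it lies on the cycle q0 → q0.
Traversing that cycle any number of times yields accepted strings of unbounded length, so the language is infinite.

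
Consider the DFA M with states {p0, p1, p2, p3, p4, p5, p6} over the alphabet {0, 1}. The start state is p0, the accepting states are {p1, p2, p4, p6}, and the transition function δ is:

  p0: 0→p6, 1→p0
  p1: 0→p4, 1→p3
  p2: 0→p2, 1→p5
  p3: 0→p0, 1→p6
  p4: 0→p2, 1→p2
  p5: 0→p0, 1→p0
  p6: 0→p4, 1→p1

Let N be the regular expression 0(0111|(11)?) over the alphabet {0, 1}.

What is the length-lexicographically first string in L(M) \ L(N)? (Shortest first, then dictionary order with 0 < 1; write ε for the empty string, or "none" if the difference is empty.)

The string 00 is accepted by M but not by N.
No shorter string lies in the difference, and 00 is the lexicographically first length-2 string in L(M) \ L(N).

00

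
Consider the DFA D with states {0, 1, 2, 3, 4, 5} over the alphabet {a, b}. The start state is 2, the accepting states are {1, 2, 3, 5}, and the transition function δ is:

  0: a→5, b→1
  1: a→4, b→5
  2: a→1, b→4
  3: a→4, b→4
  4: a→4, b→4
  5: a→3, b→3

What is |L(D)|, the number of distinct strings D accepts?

The useful subgraph on states {1, 2, 3, 5} is acyclic, so L(D) is finite; the longest accepting path visits 4 useful states, giving maximum string length 3.
Counting accepting paths from 2 by length: 1 of length 0, 1 of length 1, 1 of length 2, 2 of length 3. Total 5.

5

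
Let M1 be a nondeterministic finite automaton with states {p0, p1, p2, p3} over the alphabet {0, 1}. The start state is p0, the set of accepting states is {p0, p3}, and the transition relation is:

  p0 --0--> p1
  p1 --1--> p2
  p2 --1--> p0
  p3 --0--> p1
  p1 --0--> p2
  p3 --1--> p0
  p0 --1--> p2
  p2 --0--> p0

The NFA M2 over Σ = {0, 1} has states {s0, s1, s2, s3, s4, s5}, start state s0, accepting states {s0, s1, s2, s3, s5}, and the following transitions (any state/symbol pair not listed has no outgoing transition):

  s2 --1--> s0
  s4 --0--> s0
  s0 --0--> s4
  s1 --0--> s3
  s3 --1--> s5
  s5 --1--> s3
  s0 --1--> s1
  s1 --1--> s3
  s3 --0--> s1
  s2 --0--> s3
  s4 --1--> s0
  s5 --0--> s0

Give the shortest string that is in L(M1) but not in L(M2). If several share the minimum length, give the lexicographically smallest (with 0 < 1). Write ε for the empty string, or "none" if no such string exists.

000

The string 000 is accepted by M1 but not by M2.
No shorter string lies in the difference, and 000 is the lexicographically first length-3 string in L(M1) \ L(M2).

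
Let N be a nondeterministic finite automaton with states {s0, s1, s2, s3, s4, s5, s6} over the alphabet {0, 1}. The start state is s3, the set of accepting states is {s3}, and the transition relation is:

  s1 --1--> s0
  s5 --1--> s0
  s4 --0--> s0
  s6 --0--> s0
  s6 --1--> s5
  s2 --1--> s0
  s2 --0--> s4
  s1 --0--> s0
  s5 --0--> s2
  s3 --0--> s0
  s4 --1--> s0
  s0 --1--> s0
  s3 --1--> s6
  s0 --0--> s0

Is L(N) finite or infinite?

finite

The useful states (reachable from s3 and able to reach an accepting state) are {s3}.
Restricted to these states the transition graph has no cycle, so every accepting path has bounded length and L is finite.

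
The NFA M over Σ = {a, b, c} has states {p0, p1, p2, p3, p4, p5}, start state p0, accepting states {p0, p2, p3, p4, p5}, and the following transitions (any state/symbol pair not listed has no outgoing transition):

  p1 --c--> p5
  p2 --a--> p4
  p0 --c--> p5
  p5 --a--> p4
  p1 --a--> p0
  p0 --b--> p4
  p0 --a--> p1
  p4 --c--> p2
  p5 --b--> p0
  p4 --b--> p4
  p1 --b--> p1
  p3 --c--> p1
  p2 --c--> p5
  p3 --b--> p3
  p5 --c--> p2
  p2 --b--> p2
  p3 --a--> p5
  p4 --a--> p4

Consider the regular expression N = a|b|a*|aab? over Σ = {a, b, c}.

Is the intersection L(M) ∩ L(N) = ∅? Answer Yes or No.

The empty string ε is accepted by both M and N.
Hence L(M) ∩ L(N) ≠ ∅.

No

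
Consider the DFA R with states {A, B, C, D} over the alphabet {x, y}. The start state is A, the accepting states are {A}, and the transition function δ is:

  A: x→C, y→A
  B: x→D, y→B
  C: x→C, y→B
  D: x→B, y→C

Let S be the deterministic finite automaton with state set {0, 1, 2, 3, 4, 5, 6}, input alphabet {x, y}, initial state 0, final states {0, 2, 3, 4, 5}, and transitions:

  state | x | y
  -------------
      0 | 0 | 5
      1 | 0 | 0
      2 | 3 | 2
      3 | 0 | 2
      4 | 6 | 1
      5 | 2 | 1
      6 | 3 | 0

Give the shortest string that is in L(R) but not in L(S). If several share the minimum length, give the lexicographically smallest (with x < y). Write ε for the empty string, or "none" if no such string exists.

The string yy is accepted by R but not by S.
No shorter string lies in the difference, and yy is the lexicographically first length-2 string in L(R) \ L(S).

yy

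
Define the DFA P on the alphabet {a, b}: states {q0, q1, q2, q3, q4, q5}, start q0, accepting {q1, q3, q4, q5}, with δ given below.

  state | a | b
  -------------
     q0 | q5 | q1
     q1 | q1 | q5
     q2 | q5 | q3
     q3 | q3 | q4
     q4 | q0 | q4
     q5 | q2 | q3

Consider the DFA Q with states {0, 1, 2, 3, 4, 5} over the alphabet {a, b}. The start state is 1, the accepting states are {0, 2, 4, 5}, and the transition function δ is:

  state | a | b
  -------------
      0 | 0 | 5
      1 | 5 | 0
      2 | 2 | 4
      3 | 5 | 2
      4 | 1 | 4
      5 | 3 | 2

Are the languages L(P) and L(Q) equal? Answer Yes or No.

Exploring the product automaton P × Q from the start pair (q0, 1), following both machines on each input symbol, reaches 6 state pairs: (q0, 1), (q5, 5), (q1, 0), (q2, 3), (q3, 2), (q4, 4).
P accepts in {q1, q3, q4, q5} and Q accepts in {0, 2, 4, 5}. In every reachable pair the two components are either both accepting — (q5, 5), (q1, 0), (q3, 2), (q4, 4) — or both non-accepting, so no string is accepted by exactly one of the machines: L(P) \ L(Q) and L(Q) \ L(P) are both empty.
Hence every string is accepted by P iff it is accepted by Q, and the two languages coincide.

Yes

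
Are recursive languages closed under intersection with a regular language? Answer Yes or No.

Yes

A regular language is decidable (simulate its DFA), so run that check and the decider for L and accept iff both accept; everything halts.
So the recursive languages are closed under intersection with a regular language.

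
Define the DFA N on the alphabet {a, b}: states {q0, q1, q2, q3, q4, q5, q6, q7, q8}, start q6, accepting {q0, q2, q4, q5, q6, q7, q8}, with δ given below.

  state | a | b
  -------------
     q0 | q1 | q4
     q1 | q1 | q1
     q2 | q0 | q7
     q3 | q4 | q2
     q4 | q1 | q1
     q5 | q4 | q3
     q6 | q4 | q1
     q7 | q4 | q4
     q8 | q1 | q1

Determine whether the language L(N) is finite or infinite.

The useful states (reachable from q6 and able to reach an accepting state) are {q4, q6}.
Restricted to these states the transition graph has no cycle, so every accepting path has bounded length and L is finite.

finite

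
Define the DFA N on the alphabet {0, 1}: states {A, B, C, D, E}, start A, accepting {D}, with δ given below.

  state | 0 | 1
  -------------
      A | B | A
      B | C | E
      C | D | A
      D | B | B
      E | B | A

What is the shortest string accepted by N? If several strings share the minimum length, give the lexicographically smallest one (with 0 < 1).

000

A breadth-first search from A reaches an accepting state first via the path A → B → C → D on input 000.
No string of length < 3 is accepted (BFS exhausts all shorter strings without reaching an accepting state), and 000 is the lexicographically least accepting string of length 3.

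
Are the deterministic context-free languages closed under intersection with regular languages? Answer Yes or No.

Yes

Run the DPDA and a DFA for the regular language in lock-step (product of the two finite controls, one shared stack, the DFA component advancing only on genuine input moves); the result is still deterministic and accepts when both components accept.
So the deterministic context-free languages are closed under intersection with a regular language.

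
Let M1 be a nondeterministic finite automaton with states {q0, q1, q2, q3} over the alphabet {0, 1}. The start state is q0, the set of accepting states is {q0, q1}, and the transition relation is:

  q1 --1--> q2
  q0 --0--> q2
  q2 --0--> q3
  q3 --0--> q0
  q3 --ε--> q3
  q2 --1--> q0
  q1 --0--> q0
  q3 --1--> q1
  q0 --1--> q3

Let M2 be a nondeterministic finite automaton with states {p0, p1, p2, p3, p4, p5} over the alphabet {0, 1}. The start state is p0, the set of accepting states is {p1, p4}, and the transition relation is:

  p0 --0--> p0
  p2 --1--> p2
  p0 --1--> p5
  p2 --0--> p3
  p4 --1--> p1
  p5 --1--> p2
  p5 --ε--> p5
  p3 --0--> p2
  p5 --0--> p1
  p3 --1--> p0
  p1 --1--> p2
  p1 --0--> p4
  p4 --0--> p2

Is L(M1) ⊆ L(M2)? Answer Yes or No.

No

The empty string ε is in L(M1) but not in L(M2).
So L(M1) ⊄ L(M2).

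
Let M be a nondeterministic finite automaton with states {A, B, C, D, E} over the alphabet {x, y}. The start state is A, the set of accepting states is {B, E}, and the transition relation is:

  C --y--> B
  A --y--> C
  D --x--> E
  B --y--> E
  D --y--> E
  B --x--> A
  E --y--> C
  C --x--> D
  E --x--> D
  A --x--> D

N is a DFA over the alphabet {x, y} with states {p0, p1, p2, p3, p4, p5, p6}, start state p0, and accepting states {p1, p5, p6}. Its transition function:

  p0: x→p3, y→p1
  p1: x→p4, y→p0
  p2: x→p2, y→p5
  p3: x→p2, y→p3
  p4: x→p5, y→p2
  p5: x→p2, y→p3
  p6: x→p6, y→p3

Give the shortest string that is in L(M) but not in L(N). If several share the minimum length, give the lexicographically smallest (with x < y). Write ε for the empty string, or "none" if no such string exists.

The string xx is accepted by M but not by N.
No shorter string lies in the difference, and xx is the lexicographically first length-2 string in L(M) \ L(N).

xx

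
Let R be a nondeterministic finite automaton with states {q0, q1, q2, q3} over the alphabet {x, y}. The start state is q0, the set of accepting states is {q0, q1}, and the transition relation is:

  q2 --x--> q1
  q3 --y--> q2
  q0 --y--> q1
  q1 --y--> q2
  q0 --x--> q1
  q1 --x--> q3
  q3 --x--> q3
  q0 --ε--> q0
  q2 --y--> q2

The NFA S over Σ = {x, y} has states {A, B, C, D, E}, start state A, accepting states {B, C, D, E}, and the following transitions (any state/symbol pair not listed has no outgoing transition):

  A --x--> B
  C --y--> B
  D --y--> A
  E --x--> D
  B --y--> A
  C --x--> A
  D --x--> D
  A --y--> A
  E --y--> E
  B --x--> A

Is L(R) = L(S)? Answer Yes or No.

No

The empty string ε is accepted by R but rejected by S.
So L(R) ≠ L(S).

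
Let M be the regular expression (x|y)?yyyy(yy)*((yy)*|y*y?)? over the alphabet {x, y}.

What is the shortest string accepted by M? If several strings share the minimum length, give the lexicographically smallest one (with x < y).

yyyy

By inspection of the expression, no string of length less than 4 matches, and yyyy is the lexicographically first match of length 4.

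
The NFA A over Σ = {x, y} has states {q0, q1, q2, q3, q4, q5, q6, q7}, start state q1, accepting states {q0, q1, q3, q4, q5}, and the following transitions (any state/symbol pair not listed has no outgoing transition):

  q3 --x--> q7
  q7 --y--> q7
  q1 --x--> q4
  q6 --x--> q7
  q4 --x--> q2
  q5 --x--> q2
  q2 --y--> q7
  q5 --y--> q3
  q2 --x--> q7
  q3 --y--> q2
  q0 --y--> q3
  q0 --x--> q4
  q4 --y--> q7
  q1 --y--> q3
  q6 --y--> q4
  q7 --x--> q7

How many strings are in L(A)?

3

The useful subgraph on states {q1, q3, q4} is acyclic, so L(A) is finite; the longest accepting path visits 2 useful states, giving maximum string length 1.
Counting accepting paths from q1 by length: 1 of length 0, 2 of length 1. Total 3.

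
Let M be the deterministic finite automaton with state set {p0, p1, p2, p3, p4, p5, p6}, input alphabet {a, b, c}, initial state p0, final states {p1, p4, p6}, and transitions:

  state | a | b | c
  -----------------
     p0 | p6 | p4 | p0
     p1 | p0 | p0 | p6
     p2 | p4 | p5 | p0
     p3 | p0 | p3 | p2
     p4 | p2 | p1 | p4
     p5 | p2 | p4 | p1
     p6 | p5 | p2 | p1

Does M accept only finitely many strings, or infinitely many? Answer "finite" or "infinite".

infinite

State p0 is reachable from the start and can reach an accepting state, and it lies on the cycle p0 → p0.
Traversing that cycle any number of times yields accepted strings of unbounded length, so the language is infinite.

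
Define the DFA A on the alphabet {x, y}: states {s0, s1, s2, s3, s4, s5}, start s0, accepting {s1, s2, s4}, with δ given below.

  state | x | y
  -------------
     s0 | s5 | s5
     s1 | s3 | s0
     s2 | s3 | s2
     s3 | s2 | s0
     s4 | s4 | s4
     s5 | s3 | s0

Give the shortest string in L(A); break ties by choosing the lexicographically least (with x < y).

A breadth-first search from s0 reaches an accepting state first via the path s0 → s5 → s3 → s2 on input xxx.
No string of length < 3 is accepted (BFS exhausts all shorter strings without reaching an accepting state), and xxx is the lexicographically least accepting string of length 3.

xxx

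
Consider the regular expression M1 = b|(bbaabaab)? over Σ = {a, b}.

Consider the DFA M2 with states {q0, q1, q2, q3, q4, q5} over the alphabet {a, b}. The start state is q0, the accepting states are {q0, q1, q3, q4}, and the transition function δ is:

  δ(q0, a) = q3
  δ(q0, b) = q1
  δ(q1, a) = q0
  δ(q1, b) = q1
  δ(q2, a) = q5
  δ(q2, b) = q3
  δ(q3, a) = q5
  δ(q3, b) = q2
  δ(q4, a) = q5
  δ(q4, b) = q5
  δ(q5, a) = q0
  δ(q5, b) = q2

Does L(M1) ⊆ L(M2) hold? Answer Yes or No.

Converting the expression M1 to a DFA (subset construction, then merging equivalent states) gives the minimal DFA with states {r0, r1, r2, r3, r4, r5, r6, r7, r8, r9}, start state r0, accepting states {r0, r2, r9} and transitions r0: a→r1, b→r2; r1: a→r1, b→r1; r2: a→r1, b→r3; r3: a→r4, b→r1; r4: a→r5, b→r1; r5: a→r1, b→r6; r6: a→r7, b→r1; r7: a→r8, b→r1; r8: a→r1, b→r9; r9: a→r1, b→r1.
Exploring the product automaton M1 × M2 from the start pair (r0, q0), following both machines on each input symbol, reaches 14 state pairs: (r0, q0), (r1, q3), (r2, q1), (r1, q5), (r1, q2), (r1, q0), (r3, q1), (r1, q1), (r4, q0), (r5, q3), (r6, q2), (r7, q5), (r8, q0), (r9, q1).
M1 accepts in {r0, r2, r9} and M2 accepts in {q0, q1, q3, q4}. The reachable pairs whose M1-component is accepting are (r0, q0), (r2, q1), (r9, q1); in each of them the M2-component is accepting too, so the product for L(M1) \ L(M2) (M1-component accepting, M2-component rejecting) has no reachable accepting pair and the difference is empty.
Hence every string in L(M1) is also in L(M2).

Yes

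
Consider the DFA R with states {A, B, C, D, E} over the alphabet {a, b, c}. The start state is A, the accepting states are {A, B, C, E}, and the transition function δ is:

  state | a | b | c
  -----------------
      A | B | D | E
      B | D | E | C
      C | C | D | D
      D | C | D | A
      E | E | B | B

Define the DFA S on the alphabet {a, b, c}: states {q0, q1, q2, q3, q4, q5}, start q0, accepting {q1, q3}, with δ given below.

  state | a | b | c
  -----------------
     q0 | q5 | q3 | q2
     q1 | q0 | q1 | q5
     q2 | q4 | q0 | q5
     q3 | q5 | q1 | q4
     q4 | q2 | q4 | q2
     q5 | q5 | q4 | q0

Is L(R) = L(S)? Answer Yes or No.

No

The empty string ε is accepted by R but rejected by S.
So L(R) ≠ L(S).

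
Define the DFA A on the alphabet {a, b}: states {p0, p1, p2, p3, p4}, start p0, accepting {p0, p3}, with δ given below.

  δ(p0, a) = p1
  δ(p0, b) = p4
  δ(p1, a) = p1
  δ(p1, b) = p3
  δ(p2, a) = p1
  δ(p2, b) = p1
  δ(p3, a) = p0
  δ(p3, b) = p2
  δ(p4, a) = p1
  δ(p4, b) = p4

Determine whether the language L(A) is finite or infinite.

State p1 is reachable from the start and can reach an accepting state, and it lies on the cycle p1 → p1.
Traversing that cycle any number of times yields accepted strings of unbounded length, so the language is infinite.

infinite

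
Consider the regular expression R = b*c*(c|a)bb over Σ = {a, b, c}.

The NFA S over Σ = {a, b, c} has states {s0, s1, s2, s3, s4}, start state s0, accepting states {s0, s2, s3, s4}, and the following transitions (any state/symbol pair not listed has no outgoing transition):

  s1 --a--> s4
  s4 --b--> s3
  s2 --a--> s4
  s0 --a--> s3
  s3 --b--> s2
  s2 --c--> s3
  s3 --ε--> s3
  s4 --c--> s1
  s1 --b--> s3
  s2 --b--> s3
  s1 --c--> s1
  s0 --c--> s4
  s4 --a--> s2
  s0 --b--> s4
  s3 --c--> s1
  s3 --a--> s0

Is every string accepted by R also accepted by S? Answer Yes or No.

Yes

Converting the expression R to a DFA (subset construction, then merging equivalent states) gives the minimal DFA with states {r0, r1, r2, r3, r4, r5}, start state r0, accepting states {r5} and transitions r0: a→r1, b→r0, c→r2; r1: a→r3, b→r4, c→r3; r2: a→r1, b→r4, c→r2; r3: a→r3, b→r3, c→r3; r4: a→r3, b→r5, c→r3; r5: a→r3, b→r3, c→r3.
Exploring the product automaton R × S from the start pair (r0, s0), following both machines on each input symbol, reaches 21 state pairs: (r0, s0), (r1, s3), (r0, s4), (r2, s4), (r3, s0), (r4, s2), (r3, s1), (r1, s2), (r0, s3), (r2, s1), (r4, s3), (r3, s3), (r3, s4), (r5, s3), (r1, s0), (r0, s2), (r1, s4), (r5, s2), (r3, s2), (r4, s4), (r2, s3).
R accepts in {r5} and S accepts in {s0, s2, s3, s4}. The reachable pairs whose R-component is accepting are (r5, s3), (r5, s2); in each of them the S-component is accepting too, so the product for L(R) \ L(S) (R-component accepting, S-component rejecting) has no reachable accepting pair and the difference is empty.
Hence every string in L(R) is also in L(S).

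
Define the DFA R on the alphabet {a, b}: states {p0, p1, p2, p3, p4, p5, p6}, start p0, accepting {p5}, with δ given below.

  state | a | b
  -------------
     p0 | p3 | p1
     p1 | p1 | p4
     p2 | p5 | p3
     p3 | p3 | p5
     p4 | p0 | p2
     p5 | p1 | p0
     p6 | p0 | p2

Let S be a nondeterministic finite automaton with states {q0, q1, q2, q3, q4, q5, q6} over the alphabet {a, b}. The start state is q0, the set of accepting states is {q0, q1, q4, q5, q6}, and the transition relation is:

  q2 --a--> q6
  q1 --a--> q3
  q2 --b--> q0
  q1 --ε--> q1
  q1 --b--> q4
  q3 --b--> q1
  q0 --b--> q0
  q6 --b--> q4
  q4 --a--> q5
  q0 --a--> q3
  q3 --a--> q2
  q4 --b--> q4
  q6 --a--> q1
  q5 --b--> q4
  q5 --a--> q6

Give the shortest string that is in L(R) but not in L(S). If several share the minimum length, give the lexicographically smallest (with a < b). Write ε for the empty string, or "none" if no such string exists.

bbba

The string bbba is accepted by R but not by S.
No shorter string lies in the difference, and bbba is the lexicographically first length-4 string in L(R) \ L(S).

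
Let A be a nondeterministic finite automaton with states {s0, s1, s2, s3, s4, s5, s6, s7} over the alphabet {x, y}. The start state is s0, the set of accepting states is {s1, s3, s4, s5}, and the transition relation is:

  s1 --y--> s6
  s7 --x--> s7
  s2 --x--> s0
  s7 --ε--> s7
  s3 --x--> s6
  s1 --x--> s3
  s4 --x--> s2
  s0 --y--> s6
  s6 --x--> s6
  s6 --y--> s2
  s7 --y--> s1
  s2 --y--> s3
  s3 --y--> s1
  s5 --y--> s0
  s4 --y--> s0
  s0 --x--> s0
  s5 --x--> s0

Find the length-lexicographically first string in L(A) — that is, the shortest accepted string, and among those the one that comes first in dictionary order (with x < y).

yyy

A breadth-first search from s0 reaches an accepting state first via the path s0 → s6 → s2 → s3 on input yyy.
No string of length < 3 is accepted (BFS exhausts all shorter strings without reaching an accepting state), and yyy is the lexicographically least accepting string of length 3.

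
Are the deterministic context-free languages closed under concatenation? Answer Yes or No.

Take L₁ = {ε, c} (finite, hence regular and DCFL) and L₂ = {c aⁿbⁿ : n≥0} ∪ {cc aⁿb²ⁿ : n≥0} (a DCFL: the number of leading c's tells the DPDA whether to pop one stack symbol per b or per two b's). Then L₁L₂ ∩ cca⁺b* = {cc aⁿbⁿ : n≥1} ∪ {cc aⁿb²ⁿ : n≥1}. If L₁L₂ were a DCFL, so would be this intersection with a regular set, and a DPDA for it started from its configuration after reading cc would accept {aⁿbⁿ : n≥1} ∪ {aⁿb²ⁿ : n≥1}, which no deterministic PDA accepts (a DPDA for it would have a single run on aⁿb²ⁿ, accepting after the prefix aⁿbⁿ and accepting again after n more b's; an ordinary PDA that simulates it on a's and b's and, at any moment when it is accepting, may switch to reading only a fresh letter d while feeding each d to the simulation as a b, would accept aⁱbʲdᵏ (k≥1) exactly when both aⁱbʲ and aⁱbʲ⁺ᵏ are in the language, i.e. its language intersected with the regular set a*b*d⁺ would be exactly {aⁿbⁿdⁿ : n≥1} — impossible, since context-free languages are closed under intersection with regular sets and {aⁿbⁿdⁿ} is not context-free). Hence L₁L₂ is not a DCFL.

No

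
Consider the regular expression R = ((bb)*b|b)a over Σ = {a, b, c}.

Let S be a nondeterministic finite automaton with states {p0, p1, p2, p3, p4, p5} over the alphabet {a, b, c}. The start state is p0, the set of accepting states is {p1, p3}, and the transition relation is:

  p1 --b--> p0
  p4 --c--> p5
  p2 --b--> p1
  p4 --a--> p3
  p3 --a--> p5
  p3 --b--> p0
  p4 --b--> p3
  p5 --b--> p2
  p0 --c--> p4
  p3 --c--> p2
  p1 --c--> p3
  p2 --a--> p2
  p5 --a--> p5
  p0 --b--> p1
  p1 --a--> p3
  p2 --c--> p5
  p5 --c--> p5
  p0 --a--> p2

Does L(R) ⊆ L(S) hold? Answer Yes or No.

Yes

Converting the expression R to a DFA (subset construction, then merging equivalent states) gives the minimal DFA with states {r0, r1, r2, r3}, start state r0, accepting states {r3} and transitions r0: a→r1, b→r2, c→r1; r1: a→r1, b→r1, c→r1; r2: a→r3, b→r0, c→r1; r3: a→r1, b→r1, c→r1.
Exploring the product automaton R × S from the start pair (r0, p0), following both machines on each input symbol, reaches 9 state pairs: (r0, p0), (r1, p2), (r2, p1), (r1, p4), (r1, p1), (r1, p5), (r3, p3), (r1, p3), (r1, p0).
R accepts in {r3} and S accepts in {p1, p3}. The reachable pairs whose R-component is accepting are (r3, p3); in each of them the S-component is accepting too, so the product for L(R) \ L(S) (R-component accepting, S-component rejecting) has no reachable accepting pair and the difference is empty.
Hence every string in L(R) is also in L(S).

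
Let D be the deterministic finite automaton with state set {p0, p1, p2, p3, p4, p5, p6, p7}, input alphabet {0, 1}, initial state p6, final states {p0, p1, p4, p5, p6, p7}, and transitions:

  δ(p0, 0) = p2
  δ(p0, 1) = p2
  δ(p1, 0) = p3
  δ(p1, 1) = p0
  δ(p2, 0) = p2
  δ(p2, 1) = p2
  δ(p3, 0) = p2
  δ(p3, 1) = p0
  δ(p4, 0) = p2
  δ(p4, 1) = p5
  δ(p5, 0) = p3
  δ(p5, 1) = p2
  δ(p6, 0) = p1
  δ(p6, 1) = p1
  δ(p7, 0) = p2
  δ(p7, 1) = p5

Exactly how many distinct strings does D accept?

The useful subgraph on states {p0, p1, p3, p6} is acyclic, so L(D) is finite; the longest accepting path visits 4 useful states, giving maximum string length 3.
Counting accepting paths from p6 by length: 1 of length 0, 2 of length 1, 2 of length 2, 2 of length 3. Total 7.

7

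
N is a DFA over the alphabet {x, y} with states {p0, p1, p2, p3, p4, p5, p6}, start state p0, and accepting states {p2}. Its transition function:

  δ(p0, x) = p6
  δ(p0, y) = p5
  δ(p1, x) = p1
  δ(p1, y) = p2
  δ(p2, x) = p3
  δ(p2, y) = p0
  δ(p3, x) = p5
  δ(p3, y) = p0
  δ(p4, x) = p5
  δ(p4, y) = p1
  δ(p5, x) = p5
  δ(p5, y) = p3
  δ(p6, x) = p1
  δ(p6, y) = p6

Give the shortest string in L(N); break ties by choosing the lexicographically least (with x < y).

A breadth-first search from p0 reaches an accepting state first via the path p0 → p6 → p1 → p2 on input xxy.
No string of length < 3 is accepted (BFS exhausts all shorter strings without reaching an accepting state), and xxy is the lexicographically least accepting string of length 3.

xxy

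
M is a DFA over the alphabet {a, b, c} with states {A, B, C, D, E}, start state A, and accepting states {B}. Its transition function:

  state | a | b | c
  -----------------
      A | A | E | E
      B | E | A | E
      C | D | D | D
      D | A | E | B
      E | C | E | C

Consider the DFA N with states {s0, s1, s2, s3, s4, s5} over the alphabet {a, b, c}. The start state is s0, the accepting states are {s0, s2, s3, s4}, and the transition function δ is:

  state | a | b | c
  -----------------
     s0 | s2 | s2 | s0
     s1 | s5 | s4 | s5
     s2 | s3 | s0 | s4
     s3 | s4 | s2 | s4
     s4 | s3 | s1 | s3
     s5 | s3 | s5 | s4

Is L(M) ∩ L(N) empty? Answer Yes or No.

No

The string baac is accepted by both M and N.
Hence L(M) ∩ L(N) ≠ ∅.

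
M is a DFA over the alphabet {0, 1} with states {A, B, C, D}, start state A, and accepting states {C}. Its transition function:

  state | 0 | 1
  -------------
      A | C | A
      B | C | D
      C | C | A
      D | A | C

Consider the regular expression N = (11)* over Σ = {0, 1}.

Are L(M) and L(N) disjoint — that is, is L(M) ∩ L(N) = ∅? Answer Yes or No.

Converting the expression N to a DFA (subset construction, then merging equivalent states) gives the minimal DFA with states {n0, n1, n2}, start state n0, accepting states {n0} and transitions n0: 0→n1, 1→n2; n1: 0→n1, 1→n1; n2: 0→n1, 1→n0.
Exploring the product automaton M × N from the start pair (A, n0), following both machines on each input symbol, reaches 4 state pairs: (A, n0), (C, n1), (A, n2), (A, n1).
M accepts in {C} and N accepts in {n0}; no reachable pair has both components accepting, so no string drives both machines to acceptance simultaneously and L(M) ∩ L(N) = ∅.
So no string is accepted by both, and the intersection is empty.

Yes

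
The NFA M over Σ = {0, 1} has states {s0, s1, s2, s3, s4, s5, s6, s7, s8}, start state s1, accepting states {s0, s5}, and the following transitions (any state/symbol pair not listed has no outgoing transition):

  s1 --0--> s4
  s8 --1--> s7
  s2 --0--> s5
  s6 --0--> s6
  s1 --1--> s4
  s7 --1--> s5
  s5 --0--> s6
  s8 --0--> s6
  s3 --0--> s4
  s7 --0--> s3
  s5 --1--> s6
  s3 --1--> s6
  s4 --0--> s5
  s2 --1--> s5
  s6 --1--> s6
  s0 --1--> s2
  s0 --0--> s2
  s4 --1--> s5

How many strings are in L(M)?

4

The useful subgraph on states {s1, s4, s5} is acyclic, so L(M) is finite; the longest accepting path visits 3 useful states, giving maximum string length 2.
Counting accepting paths from s1 by length: 4 of length 2. Total 4.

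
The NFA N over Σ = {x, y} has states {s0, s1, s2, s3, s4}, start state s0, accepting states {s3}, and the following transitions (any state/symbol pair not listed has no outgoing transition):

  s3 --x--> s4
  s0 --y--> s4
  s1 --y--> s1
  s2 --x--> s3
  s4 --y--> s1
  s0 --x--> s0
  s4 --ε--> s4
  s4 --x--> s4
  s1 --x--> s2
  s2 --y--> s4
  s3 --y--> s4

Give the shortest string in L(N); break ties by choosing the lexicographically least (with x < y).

A breadth-first search from s0 reaches an accepting state first via the path s0 → s4 → s1 → s2 → s3 on input yyxx.
No string of length < 4 is accepted (BFS exhausts all shorter strings without reaching an accepting state), and yyxx is the lexicographically least accepting string of length 4.

yyxx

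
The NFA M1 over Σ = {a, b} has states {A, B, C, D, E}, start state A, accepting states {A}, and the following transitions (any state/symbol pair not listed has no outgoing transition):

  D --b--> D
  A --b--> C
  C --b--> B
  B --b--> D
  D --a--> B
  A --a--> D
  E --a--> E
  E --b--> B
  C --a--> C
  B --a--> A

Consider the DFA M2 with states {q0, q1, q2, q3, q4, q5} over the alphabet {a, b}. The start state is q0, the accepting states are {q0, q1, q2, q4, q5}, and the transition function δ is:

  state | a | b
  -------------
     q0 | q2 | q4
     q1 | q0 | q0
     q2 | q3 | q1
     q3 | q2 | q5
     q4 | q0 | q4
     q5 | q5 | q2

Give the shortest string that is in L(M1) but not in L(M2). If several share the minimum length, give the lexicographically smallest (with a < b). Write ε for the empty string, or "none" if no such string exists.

abbaa

The string abbaa is accepted by M1 but not by M2.
No shorter string lies in the difference, and abbaa is the lexicographically first length-5 string in L(M1) \ L(M2).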